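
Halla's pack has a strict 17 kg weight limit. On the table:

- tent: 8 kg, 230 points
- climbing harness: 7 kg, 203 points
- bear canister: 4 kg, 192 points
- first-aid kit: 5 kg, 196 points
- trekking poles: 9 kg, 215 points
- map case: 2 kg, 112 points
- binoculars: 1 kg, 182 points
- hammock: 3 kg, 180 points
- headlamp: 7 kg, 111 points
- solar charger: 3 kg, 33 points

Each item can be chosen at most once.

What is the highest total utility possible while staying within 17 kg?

869

By utility per kg: binoculars 182.00, hammock 60.00, map case 56.00 lead.
Taking the top-ratio items first gives bear canister + first-aid kit + map case + binoculars + hammock for 862 (15 kg).
Dropping first-aid kit frees 5 kg; slotting in climbing harness (7 kg) lifts the total to 869 at 17 kg.
An exhaustive check of the 1024 subsets confirms 869.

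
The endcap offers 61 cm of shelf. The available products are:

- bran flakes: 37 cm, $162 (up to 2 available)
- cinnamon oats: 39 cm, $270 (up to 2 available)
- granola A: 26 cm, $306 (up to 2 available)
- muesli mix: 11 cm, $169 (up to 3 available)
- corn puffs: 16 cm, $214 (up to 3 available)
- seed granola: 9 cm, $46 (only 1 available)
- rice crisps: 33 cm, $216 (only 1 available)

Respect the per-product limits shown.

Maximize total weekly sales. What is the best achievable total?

813

Density check — muesli mix 15.36, corn puffs 13.38, granola A 11.77, cinnamon oats 6.92 are the best per cm.
The ratio heuristic lands on 3×muesli mix + corn puffs + seed granola (767) but leaves 3 cm idle.
Replace corn puffs and seed granola with granola A: the trade gains 46 net, giving 813 at 59 cm.
The spare 2 cm is too small for any remaining product, and no exchange beats 813.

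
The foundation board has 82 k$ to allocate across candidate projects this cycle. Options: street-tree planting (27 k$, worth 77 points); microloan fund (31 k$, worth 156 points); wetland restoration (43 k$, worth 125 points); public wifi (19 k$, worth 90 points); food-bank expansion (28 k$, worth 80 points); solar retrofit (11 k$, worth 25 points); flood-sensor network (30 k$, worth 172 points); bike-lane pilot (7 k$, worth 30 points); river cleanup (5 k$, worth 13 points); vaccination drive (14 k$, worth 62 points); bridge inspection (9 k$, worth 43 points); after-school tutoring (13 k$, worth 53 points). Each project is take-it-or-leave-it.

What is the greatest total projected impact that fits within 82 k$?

Taking the top-ratio projects first gives microloan fund + flood-sensor network + bike-lane pilot + river cleanup + bridge inspection for 414 (82 k$).
Dropping river cleanup and bridge inspection frees 14 k$; slotting in vaccination drive (14 k$) lifts the total to 420 at 82 k$.

420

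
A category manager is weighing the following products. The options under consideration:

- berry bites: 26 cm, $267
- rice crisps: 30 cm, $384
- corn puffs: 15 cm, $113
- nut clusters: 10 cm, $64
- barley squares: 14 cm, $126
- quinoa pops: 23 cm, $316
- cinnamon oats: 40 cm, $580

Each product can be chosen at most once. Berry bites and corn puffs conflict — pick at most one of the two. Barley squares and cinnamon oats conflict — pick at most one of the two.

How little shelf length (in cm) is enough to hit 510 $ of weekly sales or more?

40

Look for the lowest-shelf combination reaching 510.
Taking cinnamon oats gives 580 (≥ 510) for 40 cm.
Below 40 cm the best achievable stays under 510.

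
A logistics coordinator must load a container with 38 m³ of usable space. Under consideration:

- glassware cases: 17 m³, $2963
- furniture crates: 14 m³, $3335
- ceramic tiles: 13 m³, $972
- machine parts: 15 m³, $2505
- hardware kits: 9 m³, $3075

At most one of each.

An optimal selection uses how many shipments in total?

3

Best achievable revenue is 8915.
furniture crates + machine parts + hardware kits hits 8915 at 38 m³.
Any selection reaching 8915 contains exactly 3 shipments.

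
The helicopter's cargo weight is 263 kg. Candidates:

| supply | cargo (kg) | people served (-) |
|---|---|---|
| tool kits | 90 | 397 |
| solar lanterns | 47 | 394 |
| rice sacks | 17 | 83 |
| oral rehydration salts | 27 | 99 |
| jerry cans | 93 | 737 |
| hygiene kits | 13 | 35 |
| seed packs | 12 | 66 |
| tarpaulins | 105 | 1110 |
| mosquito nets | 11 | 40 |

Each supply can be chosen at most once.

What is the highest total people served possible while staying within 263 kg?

2324

Ranking by ratio (people served/kg): tarpaulins 10.57, solar lanterns 8.38, jerry cans 7.92.
Taking the top-ratio supplies first gives solar lanterns + jerry cans + seed packs + tarpaulins for 2307 (257 kg).
The 12 kg tied up in seed packs is better spent on rice sacks — total rises to 2324 (262 kg).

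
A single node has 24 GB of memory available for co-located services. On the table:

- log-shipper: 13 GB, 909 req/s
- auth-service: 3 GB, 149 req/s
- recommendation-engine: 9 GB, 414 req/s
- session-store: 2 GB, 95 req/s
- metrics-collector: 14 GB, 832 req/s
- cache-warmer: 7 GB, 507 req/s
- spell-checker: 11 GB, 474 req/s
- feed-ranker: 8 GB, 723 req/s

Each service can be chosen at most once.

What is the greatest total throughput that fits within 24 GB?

1781

Greedy by ratio would take auth-service + session-store + cache-warmer + feed-ranker: 20 GB used, total 1474.
Replace session-store and cache-warmer with log-shipper: the trade gains 307 net, giving 1781 at 24 GB.
Next best is log-shipper + session-store + feed-ranker at 1727 (23 GB) — short by 54.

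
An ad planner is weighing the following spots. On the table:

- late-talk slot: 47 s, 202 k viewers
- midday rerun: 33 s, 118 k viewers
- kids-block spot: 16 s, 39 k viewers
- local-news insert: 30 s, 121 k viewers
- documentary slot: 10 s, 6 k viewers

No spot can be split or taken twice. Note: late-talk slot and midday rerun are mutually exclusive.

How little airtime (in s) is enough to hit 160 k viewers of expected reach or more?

46

Look for the lowest-airtime combination reaching 160.
kids-block spot + local-news insert: 160 expected reach at 46 s.
No combination under 46 s hits 160.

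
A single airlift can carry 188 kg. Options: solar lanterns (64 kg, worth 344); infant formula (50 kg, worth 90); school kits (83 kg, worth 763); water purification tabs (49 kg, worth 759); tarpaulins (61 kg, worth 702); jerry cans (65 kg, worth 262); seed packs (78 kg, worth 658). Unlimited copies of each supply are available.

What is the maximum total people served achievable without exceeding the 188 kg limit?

2281

Filling by ratio: 3×water purification tabs for 2277, with 41 kg left unused.
Dropping water purification tabs frees 49 kg; slotting in school kits (83 kg) lifts the total to 2281 at 181 kg.
That's the maximum — no swap from here does better than 2281.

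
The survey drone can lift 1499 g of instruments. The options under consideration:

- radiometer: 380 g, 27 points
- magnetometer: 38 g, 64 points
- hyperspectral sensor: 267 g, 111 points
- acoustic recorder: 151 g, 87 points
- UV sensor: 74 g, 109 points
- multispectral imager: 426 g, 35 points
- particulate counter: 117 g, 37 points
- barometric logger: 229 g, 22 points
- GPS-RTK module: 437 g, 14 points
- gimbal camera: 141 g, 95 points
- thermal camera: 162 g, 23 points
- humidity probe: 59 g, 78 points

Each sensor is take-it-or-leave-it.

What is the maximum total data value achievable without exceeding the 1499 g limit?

Taking the top-ratio sensors first gives magnetometer + hyperspectral sensor + acoustic recorder + UV sensor + particulate counter + barometric logger + gimbal camera + thermal camera + humidity probe for 626 (1238 g).
The 229 g tied up in barometric logger is better spent on multispectral imager — total rises to 639 (1435 g).

639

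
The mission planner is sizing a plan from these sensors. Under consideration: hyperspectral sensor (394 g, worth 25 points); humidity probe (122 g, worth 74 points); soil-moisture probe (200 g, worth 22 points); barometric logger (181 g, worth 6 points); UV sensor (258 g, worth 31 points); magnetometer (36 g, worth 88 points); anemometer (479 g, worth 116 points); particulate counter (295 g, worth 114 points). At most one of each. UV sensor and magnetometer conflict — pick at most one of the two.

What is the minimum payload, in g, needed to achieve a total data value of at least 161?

158

Look for the lowest-payload combination reaching 161.
humidity probe + magnetometer reaches 162 using 158 g.
Below 158 g the best achievable stays under 161.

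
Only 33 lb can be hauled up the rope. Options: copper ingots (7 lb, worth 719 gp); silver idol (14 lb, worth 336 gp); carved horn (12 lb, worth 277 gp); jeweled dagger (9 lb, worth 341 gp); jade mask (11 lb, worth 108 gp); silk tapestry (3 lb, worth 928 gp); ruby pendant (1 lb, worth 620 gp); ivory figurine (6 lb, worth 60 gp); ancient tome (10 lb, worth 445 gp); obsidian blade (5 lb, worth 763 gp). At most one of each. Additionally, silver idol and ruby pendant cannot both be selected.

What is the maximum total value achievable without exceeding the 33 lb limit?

Density check — ruby pendant 620.00, silk tapestry 309.33, obsidian blade 152.60, copper ingots 102.71 are the best per lb.
Taking copper ingots + silk tapestry + ruby pendant + ivory figurine + ancient tome + obsidian blade: 32 lb used, 3535 in value.

3535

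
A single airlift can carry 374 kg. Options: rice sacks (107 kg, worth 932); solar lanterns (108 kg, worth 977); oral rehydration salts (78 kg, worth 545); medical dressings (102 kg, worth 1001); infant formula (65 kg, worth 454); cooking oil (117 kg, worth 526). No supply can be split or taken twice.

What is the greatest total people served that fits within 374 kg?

Filling by ratio: rice sacks + solar lanterns + medical dressings for 2910, with 57 kg left unused.
Replace rice sacks with oral rehydration salts + infant formula: the trade gains 67 net, giving 2977 at 353 kg.
The spare 21 kg is too small for any remaining supply, and no exchange beats 2977.

2977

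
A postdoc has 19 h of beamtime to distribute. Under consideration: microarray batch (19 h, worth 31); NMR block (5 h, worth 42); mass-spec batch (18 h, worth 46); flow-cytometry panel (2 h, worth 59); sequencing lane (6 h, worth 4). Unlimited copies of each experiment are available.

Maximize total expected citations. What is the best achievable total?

531

Ranking by ratio (expected citations/h): flow-cytometry panel 29.50, NMR block 8.40, mass-spec batch 2.56, microarray batch 1.63.
Best packing: 9×flow-cytometry panel — 18 h, 531 total.
The spare 1 h is too small for any remaining experiment, and no exchange beats 531.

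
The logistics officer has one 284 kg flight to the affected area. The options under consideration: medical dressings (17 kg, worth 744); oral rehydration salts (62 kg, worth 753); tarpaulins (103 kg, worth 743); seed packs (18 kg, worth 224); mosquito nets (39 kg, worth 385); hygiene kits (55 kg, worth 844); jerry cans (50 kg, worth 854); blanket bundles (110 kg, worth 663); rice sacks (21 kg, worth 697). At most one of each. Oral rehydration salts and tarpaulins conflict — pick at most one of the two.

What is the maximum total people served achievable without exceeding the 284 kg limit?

By people served per kg: medical dressings 43.76, rice sacks 33.19, jerry cans 17.08 lead.
Medical dressings + oral rehydration salts + seed packs + mosquito nets + hygiene kits + jerry cans + rice sacks uses 262 of the 284 kg and totals 4501.

4501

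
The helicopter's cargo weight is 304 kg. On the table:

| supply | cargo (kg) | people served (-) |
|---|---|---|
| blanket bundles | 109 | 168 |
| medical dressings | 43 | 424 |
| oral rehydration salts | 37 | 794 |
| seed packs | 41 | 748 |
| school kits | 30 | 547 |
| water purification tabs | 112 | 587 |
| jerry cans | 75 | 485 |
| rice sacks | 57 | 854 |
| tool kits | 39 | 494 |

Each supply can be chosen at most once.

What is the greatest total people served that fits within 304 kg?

3922

Density check — oral rehydration salts 21.46, seed packs 18.24, school kits 18.23 are the best per kg.
The ratio heuristic lands on medical dressings + oral rehydration salts + seed packs + school kits + rice sacks + tool kits (3861) but leaves 57 kg idle.
Dropping medical dressings frees 43 kg; slotting in jerry cans (75 kg) lifts the total to 3922 at 279 kg.
Nothing else within 304 kg beats 3922.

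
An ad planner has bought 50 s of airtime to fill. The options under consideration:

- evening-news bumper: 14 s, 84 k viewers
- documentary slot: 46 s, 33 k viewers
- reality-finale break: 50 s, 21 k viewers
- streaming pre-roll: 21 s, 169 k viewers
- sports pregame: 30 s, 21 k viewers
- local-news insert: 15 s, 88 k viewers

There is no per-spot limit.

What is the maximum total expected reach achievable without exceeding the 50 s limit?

A density-first pass picks 2×streaming pre-roll — 338 at 42 s.
Replace streaming pre-roll with evening-news bumper + local-news insert: the trade gains 3 net, giving 341 at 50 s.
No other feasible combination exceeds 341.

341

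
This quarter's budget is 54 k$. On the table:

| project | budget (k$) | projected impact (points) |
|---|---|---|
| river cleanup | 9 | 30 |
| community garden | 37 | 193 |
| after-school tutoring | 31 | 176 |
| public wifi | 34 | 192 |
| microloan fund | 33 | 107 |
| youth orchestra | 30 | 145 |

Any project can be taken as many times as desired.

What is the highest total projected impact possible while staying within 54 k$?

A density-first pass picks 2×river cleanup + after-school tutoring — 236 at 49 k$.
Replace after-school tutoring with public wifi: the trade gains 16 net, giving 252 at 52 k$.
Every other selection either busts 54 k$ or fails to beat 252.

252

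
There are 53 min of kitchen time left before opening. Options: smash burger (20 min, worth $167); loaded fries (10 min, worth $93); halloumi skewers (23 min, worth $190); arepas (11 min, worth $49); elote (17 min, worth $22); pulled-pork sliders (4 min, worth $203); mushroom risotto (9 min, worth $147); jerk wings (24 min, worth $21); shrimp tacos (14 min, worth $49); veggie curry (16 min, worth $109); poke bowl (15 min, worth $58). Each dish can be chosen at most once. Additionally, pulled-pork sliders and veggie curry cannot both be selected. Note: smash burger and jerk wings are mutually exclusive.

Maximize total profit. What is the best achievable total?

The ratio heuristic lands on smash burger + loaded fries + pulled-pork sliders + mushroom risotto (610) but leaves 10 min idle.
The 20 min tied up in smash burger is better spent on halloumi skewers — total rises to 633 (46 min).
Every other selection either busts 53 min or breaks a pairing rule or fails to beat 633.

633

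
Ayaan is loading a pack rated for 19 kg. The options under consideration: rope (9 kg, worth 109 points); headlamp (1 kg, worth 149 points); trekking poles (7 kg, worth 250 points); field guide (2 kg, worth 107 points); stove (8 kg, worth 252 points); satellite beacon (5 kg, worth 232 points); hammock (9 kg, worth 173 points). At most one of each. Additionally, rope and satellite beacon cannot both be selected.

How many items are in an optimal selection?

4

Optimal total is 758.
headlamp + trekking poles + field guide + stove hits 758 at 18 kg.
Every optimal selection uses 4 items.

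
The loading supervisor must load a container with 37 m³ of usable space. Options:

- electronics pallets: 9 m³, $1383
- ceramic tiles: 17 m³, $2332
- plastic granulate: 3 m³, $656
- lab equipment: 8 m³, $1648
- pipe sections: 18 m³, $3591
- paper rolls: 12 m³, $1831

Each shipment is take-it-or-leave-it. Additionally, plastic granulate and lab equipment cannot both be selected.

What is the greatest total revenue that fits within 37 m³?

6622

Density check — plastic granulate 218.67, lab equipment 206.00, pipe sections 199.50 are the best per m³.
Taking electronics pallets + lab equipment + pipe sections: 35 m³ used, 6622 in revenue.
Runner-up plastic granulate + pipe sections + paper rolls tops out at 6078.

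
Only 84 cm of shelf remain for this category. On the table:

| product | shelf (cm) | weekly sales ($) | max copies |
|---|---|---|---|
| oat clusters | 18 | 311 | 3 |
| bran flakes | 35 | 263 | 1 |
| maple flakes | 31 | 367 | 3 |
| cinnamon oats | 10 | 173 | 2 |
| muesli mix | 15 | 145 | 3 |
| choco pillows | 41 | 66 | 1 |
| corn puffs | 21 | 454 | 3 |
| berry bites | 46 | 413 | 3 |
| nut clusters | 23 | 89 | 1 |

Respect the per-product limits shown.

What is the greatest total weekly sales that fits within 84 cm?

1708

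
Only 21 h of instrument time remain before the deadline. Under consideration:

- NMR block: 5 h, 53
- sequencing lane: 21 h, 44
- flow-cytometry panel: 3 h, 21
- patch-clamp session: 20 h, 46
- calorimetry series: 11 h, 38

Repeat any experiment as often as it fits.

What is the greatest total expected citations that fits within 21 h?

212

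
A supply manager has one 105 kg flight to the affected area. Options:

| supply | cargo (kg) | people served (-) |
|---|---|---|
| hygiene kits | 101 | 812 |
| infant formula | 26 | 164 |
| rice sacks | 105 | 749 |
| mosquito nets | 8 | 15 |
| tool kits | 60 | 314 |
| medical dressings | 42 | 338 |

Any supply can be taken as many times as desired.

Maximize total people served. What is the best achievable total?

812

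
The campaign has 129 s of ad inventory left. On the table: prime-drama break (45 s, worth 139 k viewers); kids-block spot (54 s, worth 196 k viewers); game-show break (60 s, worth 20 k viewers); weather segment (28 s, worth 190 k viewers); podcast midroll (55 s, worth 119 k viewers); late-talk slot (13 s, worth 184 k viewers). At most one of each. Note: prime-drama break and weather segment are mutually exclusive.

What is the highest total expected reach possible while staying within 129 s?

570

Best packing: kids-block spot + weather segment + late-talk slot — 95 s, 570 total.
Next best is prime-drama break + kids-block spot + late-talk slot at 519 (112 s) — short by 51.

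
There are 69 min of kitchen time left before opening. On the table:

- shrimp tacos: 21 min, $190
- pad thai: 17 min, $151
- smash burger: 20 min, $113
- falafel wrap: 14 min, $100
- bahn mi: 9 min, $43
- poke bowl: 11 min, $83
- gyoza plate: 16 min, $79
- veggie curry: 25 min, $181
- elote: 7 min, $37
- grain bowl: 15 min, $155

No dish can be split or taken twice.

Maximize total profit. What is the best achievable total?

The ratio heuristic lands on shrimp tacos + pad thai + poke bowl + grain bowl (579) but leaves 5 min idle.
The 11 min tied up in poke bowl is better spent on falafel wrap — total rises to 596 (67 min).
The closest alternative, shrimp tacos + pad thai + poke bowl + grain bowl, reaches only 579.

596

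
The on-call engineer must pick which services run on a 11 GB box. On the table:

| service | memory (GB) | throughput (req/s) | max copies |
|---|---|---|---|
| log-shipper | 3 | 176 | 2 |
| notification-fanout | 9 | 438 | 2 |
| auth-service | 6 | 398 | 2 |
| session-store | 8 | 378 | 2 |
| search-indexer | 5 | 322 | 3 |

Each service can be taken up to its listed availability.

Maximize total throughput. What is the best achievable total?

The ratio ordering already packs tightly: auth-service + search-indexer, 11 GB, 720.
Nothing else within 11 GB beats 720.

720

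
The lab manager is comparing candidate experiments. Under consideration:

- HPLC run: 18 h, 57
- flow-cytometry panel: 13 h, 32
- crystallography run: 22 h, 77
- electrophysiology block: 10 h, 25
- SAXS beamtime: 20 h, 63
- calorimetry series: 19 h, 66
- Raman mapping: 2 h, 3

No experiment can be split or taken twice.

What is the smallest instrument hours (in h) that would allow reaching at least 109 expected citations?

Need the lightest bundle worth ≥ 109.
Taking flow-cytometry panel + crystallography run gives 109 (≥ 109) for 35 h.
No combination under 35 h hits 109.

35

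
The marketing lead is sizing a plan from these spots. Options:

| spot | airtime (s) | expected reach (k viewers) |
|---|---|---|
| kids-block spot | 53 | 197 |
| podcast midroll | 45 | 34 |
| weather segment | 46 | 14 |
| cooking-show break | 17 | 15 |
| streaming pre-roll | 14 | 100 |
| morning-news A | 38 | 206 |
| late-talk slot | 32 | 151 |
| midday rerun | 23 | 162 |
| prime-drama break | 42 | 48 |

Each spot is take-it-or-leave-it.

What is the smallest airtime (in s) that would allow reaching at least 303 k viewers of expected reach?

Look for the lowest-airtime combination reaching 303.
streaming pre-roll + morning-news A reaches 306 using 52 s.
Any bundle with less than 52 s falls short of 303.

52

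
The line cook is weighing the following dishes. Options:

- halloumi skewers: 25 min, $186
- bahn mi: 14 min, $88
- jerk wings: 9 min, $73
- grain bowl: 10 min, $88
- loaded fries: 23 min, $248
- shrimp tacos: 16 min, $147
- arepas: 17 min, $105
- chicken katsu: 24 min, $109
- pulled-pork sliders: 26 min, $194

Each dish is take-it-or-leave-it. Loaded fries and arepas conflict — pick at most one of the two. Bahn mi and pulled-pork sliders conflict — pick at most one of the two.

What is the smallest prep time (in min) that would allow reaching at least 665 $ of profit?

74

Minimise min subject to total profit ≥ 665.
Taking halloumi skewers + grain bowl + loaded fries + shrimp tacos gives 669 (≥ 665) for 74 min.
Below 74 min the best achievable stays under 665.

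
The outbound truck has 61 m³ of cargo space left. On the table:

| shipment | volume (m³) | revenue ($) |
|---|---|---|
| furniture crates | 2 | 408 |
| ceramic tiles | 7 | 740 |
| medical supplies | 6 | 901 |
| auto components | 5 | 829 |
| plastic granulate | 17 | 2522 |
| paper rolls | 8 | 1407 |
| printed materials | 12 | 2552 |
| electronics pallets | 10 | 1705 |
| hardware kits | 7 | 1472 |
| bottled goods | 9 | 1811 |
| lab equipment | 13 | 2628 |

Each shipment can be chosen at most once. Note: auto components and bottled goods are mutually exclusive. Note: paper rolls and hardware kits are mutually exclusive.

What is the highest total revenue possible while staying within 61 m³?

11477

Furniture crates + medical supplies + printed materials + electronics pallets + hardware kits + bottled goods + lab equipment uses 59 of the 61 m³ and totals 11477.
The closest alternative, furniture crates + medical supplies + paper rolls + printed materials + electronics pallets + bottled goods + lab equipment, reaches only 11412.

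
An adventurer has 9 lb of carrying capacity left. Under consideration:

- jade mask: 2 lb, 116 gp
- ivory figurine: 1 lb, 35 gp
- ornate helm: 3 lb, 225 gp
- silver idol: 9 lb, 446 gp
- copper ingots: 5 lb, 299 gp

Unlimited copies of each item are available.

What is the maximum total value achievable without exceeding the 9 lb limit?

675

Density check — ornate helm 75.00, copper ingots 59.80, jade mask 58.00 are the best per lb.
The ratio ordering already packs tightly: 3×ornate helm, 9 lb, 675.
No other feasible combination exceeds 675.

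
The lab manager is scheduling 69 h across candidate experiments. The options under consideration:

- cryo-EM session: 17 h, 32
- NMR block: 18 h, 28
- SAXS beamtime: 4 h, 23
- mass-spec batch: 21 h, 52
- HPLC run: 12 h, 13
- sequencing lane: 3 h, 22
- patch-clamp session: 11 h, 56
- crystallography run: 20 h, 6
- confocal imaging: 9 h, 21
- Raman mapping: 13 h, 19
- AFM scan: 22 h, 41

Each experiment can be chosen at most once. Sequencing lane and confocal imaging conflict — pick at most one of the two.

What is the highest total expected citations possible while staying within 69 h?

204

Cryo-EM session + SAXS beamtime + mass-spec batch + sequencing lane + patch-clamp session + Raman mapping uses 69 of the 69 h and totals 204.
An exhaustive check of the 2048 subsets confirms 204.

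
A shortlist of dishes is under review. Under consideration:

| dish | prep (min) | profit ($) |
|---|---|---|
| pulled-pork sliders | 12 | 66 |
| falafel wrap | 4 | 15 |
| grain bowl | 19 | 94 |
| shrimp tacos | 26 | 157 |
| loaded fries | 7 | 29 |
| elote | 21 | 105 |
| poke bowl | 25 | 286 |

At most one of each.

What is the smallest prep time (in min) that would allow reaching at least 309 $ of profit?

Look for the lowest-prep combination reaching 309.
Taking loaded fries + poke bowl gives 315 (≥ 309) for 32 min.
Any bundle with less than 32 min falls short of 309.

32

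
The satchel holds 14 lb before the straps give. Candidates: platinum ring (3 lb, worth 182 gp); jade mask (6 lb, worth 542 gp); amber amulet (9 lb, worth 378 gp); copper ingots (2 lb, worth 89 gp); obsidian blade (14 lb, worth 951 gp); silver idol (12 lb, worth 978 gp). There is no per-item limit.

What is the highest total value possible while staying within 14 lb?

2×jade mask + copper ingots uses 14 of the 14 lb and totals 1173.
No other feasible combination exceeds 1173.

1173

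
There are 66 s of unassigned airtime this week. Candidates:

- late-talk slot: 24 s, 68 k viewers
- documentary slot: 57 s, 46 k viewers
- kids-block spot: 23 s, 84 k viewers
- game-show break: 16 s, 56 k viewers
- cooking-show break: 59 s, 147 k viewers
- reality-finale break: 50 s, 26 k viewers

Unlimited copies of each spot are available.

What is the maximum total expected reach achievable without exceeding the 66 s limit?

224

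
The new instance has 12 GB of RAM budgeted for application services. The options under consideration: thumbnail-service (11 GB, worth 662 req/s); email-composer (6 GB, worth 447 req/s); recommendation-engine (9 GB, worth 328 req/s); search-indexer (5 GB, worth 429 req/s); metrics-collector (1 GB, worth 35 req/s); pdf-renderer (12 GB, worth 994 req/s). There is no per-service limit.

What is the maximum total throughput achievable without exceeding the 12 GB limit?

Taking the top-ratio services first gives 2×search-indexer + 2×metrics-collector for 928 (12 GB).
Dropping 2×search-indexer and 2×metrics-collector frees 12 GB; slotting in pdf-renderer (12 GB) lifts the total to 994 at 12 GB.

994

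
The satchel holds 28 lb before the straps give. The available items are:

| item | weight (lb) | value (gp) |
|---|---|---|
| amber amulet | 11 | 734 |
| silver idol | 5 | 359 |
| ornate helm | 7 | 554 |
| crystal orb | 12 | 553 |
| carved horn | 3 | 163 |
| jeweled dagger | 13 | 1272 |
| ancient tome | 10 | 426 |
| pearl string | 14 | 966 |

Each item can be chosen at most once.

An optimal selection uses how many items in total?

4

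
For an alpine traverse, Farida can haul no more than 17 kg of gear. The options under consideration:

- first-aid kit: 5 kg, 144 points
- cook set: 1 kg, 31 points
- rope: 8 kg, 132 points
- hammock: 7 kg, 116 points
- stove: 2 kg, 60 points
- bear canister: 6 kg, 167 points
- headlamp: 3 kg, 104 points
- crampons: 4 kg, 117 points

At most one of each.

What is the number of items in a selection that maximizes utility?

5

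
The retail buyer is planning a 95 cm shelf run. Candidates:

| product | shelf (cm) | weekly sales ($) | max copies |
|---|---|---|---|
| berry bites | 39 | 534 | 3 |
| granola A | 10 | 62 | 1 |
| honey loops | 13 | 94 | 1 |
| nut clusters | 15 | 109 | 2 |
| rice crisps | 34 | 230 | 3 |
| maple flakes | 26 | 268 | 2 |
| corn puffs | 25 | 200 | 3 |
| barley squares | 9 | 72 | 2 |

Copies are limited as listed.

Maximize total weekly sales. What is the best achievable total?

Filling by ratio: 2×berry bites + barley squares for 1140, with 8 cm left unused.
Replace barley squares with nut clusters: the trade gains 37 net, giving 1177 at 93 cm.

1177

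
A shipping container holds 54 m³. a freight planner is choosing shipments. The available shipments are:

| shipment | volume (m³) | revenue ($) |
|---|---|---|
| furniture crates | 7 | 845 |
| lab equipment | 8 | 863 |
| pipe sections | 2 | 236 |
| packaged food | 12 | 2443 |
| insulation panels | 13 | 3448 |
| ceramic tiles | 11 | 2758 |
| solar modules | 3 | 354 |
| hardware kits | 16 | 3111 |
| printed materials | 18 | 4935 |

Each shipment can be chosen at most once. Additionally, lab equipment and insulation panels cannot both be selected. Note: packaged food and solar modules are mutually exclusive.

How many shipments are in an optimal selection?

Optimal total is 13584.
One optimal bundle: packaged food + insulation panels + ceramic tiles + printed materials (54 m³).
Every optimal selection uses 4 shipments.

4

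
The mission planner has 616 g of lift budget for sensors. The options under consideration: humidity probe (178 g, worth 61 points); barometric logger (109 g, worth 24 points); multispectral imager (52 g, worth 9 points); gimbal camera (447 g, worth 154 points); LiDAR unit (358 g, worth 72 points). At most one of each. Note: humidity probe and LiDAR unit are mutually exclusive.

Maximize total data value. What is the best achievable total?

Density check — gimbal camera 0.34, humidity probe 0.34, barometric logger 0.22 are the best per g.
The ratio ordering already packs tightly: barometric logger + multispectral imager + gimbal camera, 608 g, 187.

187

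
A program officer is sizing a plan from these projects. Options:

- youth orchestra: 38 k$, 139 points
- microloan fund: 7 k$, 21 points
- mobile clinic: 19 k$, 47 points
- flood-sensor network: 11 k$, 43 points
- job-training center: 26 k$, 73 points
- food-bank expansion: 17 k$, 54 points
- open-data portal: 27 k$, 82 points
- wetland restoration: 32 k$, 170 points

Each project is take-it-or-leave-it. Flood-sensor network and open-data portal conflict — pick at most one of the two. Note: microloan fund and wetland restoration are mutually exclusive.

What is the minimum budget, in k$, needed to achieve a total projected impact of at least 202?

Need the lightest bundle worth ≥ 202.
flood-sensor network + wetland restoration: 213 projected impact at 43 k$.
No combination under 43 k$ hits 202.

43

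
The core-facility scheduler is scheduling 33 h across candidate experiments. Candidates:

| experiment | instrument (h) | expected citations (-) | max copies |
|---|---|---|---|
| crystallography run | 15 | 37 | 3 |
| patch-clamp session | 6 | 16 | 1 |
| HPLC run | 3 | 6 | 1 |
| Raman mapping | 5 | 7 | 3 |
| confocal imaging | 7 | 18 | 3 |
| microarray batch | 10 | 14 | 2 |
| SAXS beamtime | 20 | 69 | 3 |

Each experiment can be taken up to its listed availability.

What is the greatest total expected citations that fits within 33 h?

103

Density check — SAXS beamtime 3.45, patch-clamp session 2.67, confocal imaging 2.57 are the best per h.
Best packing: patch-clamp session + confocal imaging + SAXS beamtime — 33 h, 103 total.
Every other selection either busts 33 h or exceeds an availability limit or fails to beat 103.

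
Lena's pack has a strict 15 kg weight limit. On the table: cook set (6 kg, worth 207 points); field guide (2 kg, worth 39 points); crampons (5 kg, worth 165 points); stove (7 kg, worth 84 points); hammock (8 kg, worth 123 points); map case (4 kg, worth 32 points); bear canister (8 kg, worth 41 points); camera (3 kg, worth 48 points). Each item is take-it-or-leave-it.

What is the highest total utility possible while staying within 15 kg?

Density check — cook set 34.50, crampons 33.00, field guide 19.50 are the best per kg.
Taking the top-ratio items first gives cook set + field guide + crampons for 411 (13 kg).
Dropping field guide frees 2 kg; slotting in camera (3 kg) lifts the total to 420 at 14 kg.
Next best is cook set + field guide + crampons at 411 (13 kg) — short by 9.

420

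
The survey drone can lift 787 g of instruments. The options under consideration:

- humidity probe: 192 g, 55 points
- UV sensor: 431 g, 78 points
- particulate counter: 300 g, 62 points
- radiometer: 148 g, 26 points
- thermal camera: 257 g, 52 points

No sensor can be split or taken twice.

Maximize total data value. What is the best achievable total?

Ranking by ratio (data value/g): humidity probe 0.29, particulate counter 0.21, thermal camera 0.20, UV sensor 0.18.
Best packing: humidity probe + particulate counter + thermal camera — 749 g, 169 total.
Next best is humidity probe + UV sensor + radiometer at 159 (771 g) — short by 10.

169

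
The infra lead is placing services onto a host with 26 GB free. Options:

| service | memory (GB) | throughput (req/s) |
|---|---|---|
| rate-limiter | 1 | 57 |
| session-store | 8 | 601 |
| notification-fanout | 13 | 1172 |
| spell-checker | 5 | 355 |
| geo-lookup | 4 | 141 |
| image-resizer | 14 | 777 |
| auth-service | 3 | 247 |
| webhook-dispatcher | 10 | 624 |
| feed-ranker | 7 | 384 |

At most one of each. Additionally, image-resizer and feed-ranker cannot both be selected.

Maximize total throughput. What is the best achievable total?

2128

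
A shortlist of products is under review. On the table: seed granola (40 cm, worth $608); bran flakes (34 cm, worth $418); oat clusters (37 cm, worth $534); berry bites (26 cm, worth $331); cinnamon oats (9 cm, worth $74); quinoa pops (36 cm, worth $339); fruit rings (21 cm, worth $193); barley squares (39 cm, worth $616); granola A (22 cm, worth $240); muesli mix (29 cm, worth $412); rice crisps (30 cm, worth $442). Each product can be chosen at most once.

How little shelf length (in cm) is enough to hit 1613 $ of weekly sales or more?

Minimise cm subject to total weekly sales ≥ 1613.
seed granola + barley squares + muesli mix reaches 1636 using 108 cm.
Any bundle with less than 108 cm falls short of 1613.

108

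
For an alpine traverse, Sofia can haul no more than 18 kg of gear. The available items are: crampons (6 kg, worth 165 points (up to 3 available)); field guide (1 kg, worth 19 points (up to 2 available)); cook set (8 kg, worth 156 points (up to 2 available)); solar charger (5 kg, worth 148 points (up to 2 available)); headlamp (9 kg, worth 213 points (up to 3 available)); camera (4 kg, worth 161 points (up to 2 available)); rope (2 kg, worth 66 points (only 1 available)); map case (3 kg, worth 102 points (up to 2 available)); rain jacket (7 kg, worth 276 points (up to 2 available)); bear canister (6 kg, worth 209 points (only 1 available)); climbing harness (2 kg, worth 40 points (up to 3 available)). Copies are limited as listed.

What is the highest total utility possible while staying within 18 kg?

713

A density-first pass picks 2×camera + map case + rain jacket — 700 at 18 kg.
Replace camera and map case with rain jacket: the trade gains 13 net, giving 713 at 18 kg.
That's the maximum — no swap from here does better than 713.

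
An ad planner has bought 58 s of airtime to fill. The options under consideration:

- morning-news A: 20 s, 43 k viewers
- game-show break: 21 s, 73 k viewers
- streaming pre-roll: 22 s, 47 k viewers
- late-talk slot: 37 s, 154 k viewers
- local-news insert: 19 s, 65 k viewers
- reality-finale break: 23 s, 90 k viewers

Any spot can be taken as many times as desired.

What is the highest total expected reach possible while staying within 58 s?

The ratio ordering already packs tightly: game-show break + late-talk slot, 58 s, 227.

227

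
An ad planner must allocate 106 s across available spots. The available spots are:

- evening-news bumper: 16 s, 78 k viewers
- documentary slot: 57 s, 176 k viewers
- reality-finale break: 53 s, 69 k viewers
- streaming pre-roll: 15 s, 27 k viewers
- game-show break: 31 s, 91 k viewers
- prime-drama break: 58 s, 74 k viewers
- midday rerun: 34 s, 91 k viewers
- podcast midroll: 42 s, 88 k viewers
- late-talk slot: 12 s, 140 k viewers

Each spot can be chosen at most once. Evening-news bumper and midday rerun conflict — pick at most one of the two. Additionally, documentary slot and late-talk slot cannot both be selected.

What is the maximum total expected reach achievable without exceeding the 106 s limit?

397

Best packing: evening-news bumper + game-show break + podcast midroll + late-talk slot — 101 s, 397 total.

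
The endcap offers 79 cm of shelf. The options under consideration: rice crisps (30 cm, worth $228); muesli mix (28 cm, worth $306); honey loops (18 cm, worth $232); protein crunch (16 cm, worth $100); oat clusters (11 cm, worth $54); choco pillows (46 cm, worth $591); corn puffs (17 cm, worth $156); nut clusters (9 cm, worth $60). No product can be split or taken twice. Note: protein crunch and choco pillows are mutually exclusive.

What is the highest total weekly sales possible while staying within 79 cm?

A density-first pass picks honey loops + choco pillows + nut clusters — 883 at 73 cm.
Dropping honey loops and nut clusters frees 27 cm; slotting in muesli mix (28 cm) lifts the total to 897 at 74 cm.

897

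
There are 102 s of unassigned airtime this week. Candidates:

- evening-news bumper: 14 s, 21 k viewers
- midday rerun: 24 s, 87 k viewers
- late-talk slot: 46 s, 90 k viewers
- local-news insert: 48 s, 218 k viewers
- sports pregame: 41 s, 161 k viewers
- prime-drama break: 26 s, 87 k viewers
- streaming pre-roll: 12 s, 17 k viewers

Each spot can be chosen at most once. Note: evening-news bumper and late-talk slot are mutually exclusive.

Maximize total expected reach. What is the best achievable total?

396

The ratio ordering already packs tightly: local-news insert + sports pregame + streaming pre-roll, 101 s, 396.
The closest alternative, midday rerun + local-news insert + prime-drama break, reaches only 392.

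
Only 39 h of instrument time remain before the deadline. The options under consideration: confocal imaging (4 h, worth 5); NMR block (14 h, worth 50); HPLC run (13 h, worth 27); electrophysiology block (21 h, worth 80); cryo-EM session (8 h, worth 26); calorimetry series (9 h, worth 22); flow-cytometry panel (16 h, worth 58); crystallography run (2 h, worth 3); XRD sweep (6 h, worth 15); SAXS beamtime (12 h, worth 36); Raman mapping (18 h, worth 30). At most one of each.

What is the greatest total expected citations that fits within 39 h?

By expected citations per h: electrophysiology block 3.81, flow-cytometry panel 3.62, NMR block 3.57, cryo-EM session 3.25 lead.
Electrophysiology block + flow-cytometry panel + crystallography run uses 39 of the 39 h and totals 141.
An exhaustive check of the 2048 subsets confirms 141.

141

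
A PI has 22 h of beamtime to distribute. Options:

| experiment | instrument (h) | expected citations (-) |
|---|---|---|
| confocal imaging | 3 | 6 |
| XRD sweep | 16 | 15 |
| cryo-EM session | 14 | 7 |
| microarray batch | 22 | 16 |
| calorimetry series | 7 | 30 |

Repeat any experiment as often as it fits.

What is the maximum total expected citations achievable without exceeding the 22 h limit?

90

Taking 3×calorimetry series: 21 h used, 90 in expected citations.
No other feasible combination exceeds 90.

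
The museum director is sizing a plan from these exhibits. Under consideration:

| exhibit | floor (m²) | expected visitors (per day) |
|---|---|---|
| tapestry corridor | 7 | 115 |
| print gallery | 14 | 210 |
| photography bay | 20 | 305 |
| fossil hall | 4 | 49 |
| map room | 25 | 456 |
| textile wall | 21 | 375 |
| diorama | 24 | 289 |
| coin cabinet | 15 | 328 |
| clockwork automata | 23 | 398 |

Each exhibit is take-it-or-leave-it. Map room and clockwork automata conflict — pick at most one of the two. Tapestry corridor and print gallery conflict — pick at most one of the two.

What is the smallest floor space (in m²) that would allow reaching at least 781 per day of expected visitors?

40

Look for the lowest-floor combination reaching 781.
map room + coin cabinet reaches 784 using 40 m².
No combination under 40 m² hits 781.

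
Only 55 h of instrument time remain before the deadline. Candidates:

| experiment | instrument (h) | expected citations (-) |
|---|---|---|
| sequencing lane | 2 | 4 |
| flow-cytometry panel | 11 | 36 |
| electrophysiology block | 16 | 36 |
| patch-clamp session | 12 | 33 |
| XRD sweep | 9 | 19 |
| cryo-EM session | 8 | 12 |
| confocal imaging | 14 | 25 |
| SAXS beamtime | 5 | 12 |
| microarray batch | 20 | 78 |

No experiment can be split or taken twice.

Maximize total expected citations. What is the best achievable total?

Taking the top-ratio experiments first gives sequencing lane + flow-cytometry panel + patch-clamp session + SAXS beamtime + microarray batch for 163 (50 h).
Replace SAXS beamtime with XRD sweep: the trade gains 7 net, giving 170 at 54 h.
Runner-up flow-cytometry panel + patch-clamp session + XRD sweep + microarray batch tops out at 166.

170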